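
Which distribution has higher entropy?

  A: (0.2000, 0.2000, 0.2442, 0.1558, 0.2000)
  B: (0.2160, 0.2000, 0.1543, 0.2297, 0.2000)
B

Both distributions are close to uniform, making this a harder comparison.

H(A) = 2.3077 bits
H(B) = 2.3098 bits

The distribution closer to uniform has higher entropy.
Answer: B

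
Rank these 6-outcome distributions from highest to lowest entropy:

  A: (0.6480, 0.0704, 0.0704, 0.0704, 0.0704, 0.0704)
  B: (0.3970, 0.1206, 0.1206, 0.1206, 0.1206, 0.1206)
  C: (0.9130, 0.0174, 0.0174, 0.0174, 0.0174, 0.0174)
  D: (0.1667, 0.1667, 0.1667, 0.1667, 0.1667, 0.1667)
D > B > A > C

Key insight: Entropy is maximized by uniform distributions and minimized by concentrated distributions.

Entropies:
  H(A) = 1.7532 bits
  H(B) = 2.3693 bits
  H(C) = 0.6284 bits
  H(D) = 2.5850 bits

Ranking: D > B > A > C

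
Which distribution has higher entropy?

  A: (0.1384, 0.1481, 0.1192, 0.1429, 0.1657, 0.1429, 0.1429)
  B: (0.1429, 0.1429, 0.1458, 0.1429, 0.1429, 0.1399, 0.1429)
B

Both distributions are close to uniform, making this a harder comparison.

H(A) = 2.8016 bits
H(B) = 2.8073 bits

The distribution closer to uniform has higher entropy.
Answer: B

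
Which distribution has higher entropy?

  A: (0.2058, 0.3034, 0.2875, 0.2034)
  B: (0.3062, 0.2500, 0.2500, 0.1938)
B

Both distributions are close to uniform, making this a harder comparison.

H(A) = 1.9757 bits
H(B) = 1.9816 bits

The distribution closer to uniform has higher entropy.
Answer: B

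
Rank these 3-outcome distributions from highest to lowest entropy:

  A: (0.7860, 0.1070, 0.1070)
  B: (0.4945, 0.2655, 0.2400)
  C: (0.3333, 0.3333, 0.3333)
C > B > A

Key insight: Entropy is maximized by uniform distributions and minimized by concentrated distributions.

- Uniform distributions have maximum entropy log₂(3) = 1.5850 bits
- The more "peaked" or concentrated a distribution, the lower its entropy

Entropies:
  H(A) = 0.9631 bits
  H(B) = 1.5045 bits
  H(C) = 1.5850 bits

Ranking: C > B > A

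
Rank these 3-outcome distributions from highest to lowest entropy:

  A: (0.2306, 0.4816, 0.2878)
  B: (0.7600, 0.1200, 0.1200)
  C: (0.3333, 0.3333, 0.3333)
C > A > B

Key insight: Entropy is maximized by uniform distributions and minimized by concentrated distributions.

- Uniform distributions have maximum entropy log₂(3) = 1.5850 bits
- The more "peaked" or concentrated a distribution, the lower its entropy

Entropies:
  H(A) = 1.5129 bits
  H(B) = 1.0350 bits
  H(C) = 1.5850 bits

Ranking: C > A > B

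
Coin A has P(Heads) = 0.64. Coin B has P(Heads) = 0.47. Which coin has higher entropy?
B

For binary distributions, entropy is maximized at p=0.5 and decreases as p moves toward 0 or 1.

H(A) = H(0.64) = 0.9427 bits
H(B) = H(0.47) = 0.9974 bits

Distribution B (p=0.47) is closer to uniform (p=0.5), so it has higher entropy.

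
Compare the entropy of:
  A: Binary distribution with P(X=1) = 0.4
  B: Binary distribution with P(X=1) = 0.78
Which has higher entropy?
A

For binary distributions, entropy is maximized at p=0.5 and decreases as p moves toward 0 or 1.

H(A) = H(0.4) = 0.9710 bits
H(B) = H(0.78) = 0.7602 bits

Distribution A (p=0.4) is closer to uniform (p=0.5), so it has higher entropy.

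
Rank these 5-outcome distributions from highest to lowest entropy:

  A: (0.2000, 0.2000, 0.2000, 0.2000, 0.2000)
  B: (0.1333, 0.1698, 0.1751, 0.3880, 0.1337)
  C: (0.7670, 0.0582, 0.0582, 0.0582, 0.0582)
A > B > C

Key insight: Entropy is maximized by uniform distributions and minimized by concentrated distributions.

- Uniform distributions have maximum entropy log₂(5) = 2.3219 bits
- The more "peaked" or concentrated a distribution, the lower its entropy

Entropies:
  H(A) = 2.3219 bits
  H(B) = 2.1802 bits
  H(C) = 1.2492 bits

Ranking: A > B > C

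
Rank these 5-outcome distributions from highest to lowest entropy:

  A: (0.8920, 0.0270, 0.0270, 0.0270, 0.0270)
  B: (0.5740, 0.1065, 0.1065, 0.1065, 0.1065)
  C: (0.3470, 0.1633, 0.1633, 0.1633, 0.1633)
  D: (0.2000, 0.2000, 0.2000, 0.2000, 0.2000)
D > C > B > A

Key insight: Entropy is maximized by uniform distributions and minimized by concentrated distributions.

Entropies:
  H(A) = 0.7099 bits
  H(B) = 1.8361 bits
  H(C) = 2.2374 bits
  H(D) = 2.3219 bits

Ranking: D > C > B > A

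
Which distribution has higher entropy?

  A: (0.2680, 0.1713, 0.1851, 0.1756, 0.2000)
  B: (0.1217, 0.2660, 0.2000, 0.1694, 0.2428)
A

Both distributions are close to uniform, making this a harder comparison.

H(A) = 2.3007 bits
H(B) = 2.2722 bits

The distribution closer to uniform has higher entropy.
Answer: A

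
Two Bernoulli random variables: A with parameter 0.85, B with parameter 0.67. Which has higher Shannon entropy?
B

For binary distributions, entropy is maximized at p=0.5 and decreases as p moves toward 0 or 1.

H(A) = H(0.85) = 0.6098 bits
H(B) = H(0.67) = 0.9149 bits

Distribution B (p=0.67) is closer to uniform (p=0.5), so it has higher entropy.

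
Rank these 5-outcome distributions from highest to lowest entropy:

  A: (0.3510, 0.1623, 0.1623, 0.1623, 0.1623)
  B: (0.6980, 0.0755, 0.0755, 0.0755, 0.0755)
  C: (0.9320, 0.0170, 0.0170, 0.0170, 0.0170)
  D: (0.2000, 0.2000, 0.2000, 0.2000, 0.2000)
D > A > B > C

Key insight: Entropy is maximized by uniform distributions and minimized by concentrated distributions.

Entropies:
  H(A) = 2.2330 bits
  H(B) = 1.4877 bits
  H(C) = 0.4944 bits
  H(D) = 2.3219 bits

Ranking: D > A > B > C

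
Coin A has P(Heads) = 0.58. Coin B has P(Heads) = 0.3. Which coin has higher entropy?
A

For binary distributions, entropy is maximized at p=0.5 and decreases as p moves toward 0 or 1.

H(A) = H(0.58) = 0.9815 bits
H(B) = H(0.3) = 0.8813 bits

Distribution A (p=0.58) is closer to uniform (p=0.5), so it has higher entropy.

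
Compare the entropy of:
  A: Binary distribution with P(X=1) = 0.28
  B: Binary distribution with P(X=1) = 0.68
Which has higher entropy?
B

For binary distributions, entropy is maximized at p=0.5 and decreases as p moves toward 0 or 1.

H(A) = H(0.28) = 0.8555 bits
H(B) = H(0.68) = 0.9044 bits

Distribution B (p=0.68) is closer to uniform (p=0.5), so it has higher entropy.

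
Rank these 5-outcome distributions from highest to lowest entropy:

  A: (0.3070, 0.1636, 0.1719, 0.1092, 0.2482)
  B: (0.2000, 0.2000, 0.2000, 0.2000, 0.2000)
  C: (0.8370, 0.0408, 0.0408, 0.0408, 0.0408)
B > A > C

Key insight: Entropy is maximized by uniform distributions and minimized by concentrated distributions.

- Uniform distributions have maximum entropy log₂(5) = 2.3219 bits
- The more "peaked" or concentrated a distribution, the lower its entropy

Entropies:
  H(A) = 2.2349 bits
  H(B) = 2.3219 bits
  H(C) = 0.9674 bits

Ranking: B > A > C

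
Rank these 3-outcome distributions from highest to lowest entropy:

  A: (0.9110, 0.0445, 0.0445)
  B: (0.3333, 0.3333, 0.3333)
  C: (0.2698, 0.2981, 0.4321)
B > C > A

Key insight: Entropy is maximized by uniform distributions and minimized by concentrated distributions.

- Uniform distributions have maximum entropy log₂(3) = 1.5850 bits
- The more "peaked" or concentrated a distribution, the lower its entropy

Entropies:
  H(A) = 0.5221 bits
  H(B) = 1.5850 bits
  H(C) = 1.5535 bits

Ranking: B > C > A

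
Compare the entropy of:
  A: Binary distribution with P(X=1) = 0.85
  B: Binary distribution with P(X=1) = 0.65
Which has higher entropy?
B

For binary distributions, entropy is maximized at p=0.5 and decreases as p moves toward 0 or 1.

H(A) = H(0.85) = 0.6098 bits
H(B) = H(0.65) = 0.9341 bits

Distribution B (p=0.65) is closer to uniform (p=0.5), so it has higher entropy.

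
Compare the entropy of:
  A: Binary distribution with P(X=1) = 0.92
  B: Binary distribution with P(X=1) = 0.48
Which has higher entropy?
B

For binary distributions, entropy is maximized at p=0.5 and decreases as p moves toward 0 or 1.

H(A) = H(0.92) = 0.4022 bits
H(B) = H(0.48) = 0.9988 bits

Distribution B (p=0.48) is closer to uniform (p=0.5), so it has higher entropy.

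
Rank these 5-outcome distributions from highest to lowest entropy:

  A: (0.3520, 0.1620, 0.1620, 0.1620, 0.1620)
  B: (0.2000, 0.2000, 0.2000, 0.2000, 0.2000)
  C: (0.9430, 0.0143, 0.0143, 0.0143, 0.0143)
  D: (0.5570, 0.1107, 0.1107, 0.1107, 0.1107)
B > A > D > C

Key insight: Entropy is maximized by uniform distributions and minimized by concentrated distributions.

Entropies:
  H(A) = 2.2318 bits
  H(B) = 2.3219 bits
  H(C) = 0.4294 bits
  H(D) = 1.8766 bits

Ranking: B > A > D > C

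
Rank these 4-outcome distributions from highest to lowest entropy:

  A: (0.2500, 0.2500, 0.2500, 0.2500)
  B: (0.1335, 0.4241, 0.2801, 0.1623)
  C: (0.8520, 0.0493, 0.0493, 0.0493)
A > B > C

Key insight: Entropy is maximized by uniform distributions and minimized by concentrated distributions.

- Uniform distributions have maximum entropy log₂(4) = 2.0000 bits
- The more "peaked" or concentrated a distribution, the lower its entropy

Entropies:
  H(A) = 2.0000 bits
  H(B) = 1.8527 bits
  H(C) = 0.8394 bits

Ranking: A > B > C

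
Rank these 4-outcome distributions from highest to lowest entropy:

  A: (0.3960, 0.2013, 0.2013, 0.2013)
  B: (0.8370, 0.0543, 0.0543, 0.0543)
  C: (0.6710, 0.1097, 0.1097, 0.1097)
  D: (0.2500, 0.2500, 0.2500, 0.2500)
D > A > C > B

Key insight: Entropy is maximized by uniform distributions and minimized by concentrated distributions.

Entropies:
  H(A) = 1.9259 bits
  H(B) = 0.8998 bits
  H(C) = 1.4354 bits
  H(D) = 2.0000 bits

Ranking: D > A > C > B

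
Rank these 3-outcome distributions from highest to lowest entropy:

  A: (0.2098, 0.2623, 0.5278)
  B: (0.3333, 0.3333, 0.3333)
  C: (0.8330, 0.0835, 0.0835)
B > A > C

Key insight: Entropy is maximized by uniform distributions and minimized by concentrated distributions.

- Uniform distributions have maximum entropy log₂(3) = 1.5850 bits
- The more "peaked" or concentrated a distribution, the lower its entropy

Entropies:
  H(A) = 1.4657 bits
  H(B) = 1.5850 bits
  H(C) = 0.8178 bits

Ranking: B > A > C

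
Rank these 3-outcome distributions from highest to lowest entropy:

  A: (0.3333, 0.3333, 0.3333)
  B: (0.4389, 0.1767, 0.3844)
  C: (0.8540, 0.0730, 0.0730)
A > B > C

Key insight: Entropy is maximized by uniform distributions and minimized by concentrated distributions.

- Uniform distributions have maximum entropy log₂(3) = 1.5850 bits
- The more "peaked" or concentrated a distribution, the lower its entropy

Entropies:
  H(A) = 1.5850 bits
  H(B) = 1.4935 bits
  H(C) = 0.7457 bits

Ranking: A > B > C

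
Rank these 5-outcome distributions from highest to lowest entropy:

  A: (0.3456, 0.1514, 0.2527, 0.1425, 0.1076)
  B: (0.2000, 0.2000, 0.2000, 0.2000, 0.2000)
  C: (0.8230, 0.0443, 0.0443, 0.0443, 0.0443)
B > A > C

Key insight: Entropy is maximized by uniform distributions and minimized by concentrated distributions.

- Uniform distributions have maximum entropy log₂(5) = 2.3219 bits
- The more "peaked" or concentrated a distribution, the lower its entropy

Entropies:
  H(A) = 2.1904 bits
  H(B) = 2.3219 bits
  H(C) = 1.0275 bits

Ranking: B > A > C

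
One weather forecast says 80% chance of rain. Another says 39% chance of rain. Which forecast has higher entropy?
39% forecast

Treat each forecast as a Bernoulli distribution. Binary entropy is maximized at p=0.5 and falls off symmetrically toward 0 or 1. The 39% forecast is closer to 50%, so it is more uncertain. H(80%) ≈ 0.722 bits, H(39%) ≈ 0.965 bits.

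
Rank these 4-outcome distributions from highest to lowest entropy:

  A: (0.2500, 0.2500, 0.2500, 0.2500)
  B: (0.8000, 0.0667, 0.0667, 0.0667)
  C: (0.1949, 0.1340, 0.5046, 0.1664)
A > C > B

Key insight: Entropy is maximized by uniform distributions and minimized by concentrated distributions.

- Uniform distributions have maximum entropy log₂(4) = 2.0000 bits
- The more "peaked" or concentrated a distribution, the lower its entropy

Entropies:
  H(A) = 2.0000 bits
  H(B) = 1.0389 bits
  H(C) = 1.7769 bits

Ranking: A > C > B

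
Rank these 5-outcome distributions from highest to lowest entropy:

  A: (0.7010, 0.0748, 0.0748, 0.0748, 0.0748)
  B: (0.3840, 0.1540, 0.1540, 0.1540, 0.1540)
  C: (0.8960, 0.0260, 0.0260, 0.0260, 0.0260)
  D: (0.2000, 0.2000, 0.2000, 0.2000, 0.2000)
D > B > A > C

Key insight: Entropy is maximized by uniform distributions and minimized by concentrated distributions.

Entropies:
  H(A) = 1.4781 bits
  H(B) = 2.1928 bits
  H(C) = 0.6895 bits
  H(D) = 2.3219 bits

Ranking: D > B > A > C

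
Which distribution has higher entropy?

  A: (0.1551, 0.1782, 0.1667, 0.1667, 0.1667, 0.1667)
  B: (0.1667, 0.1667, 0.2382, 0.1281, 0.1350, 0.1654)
A

Both distributions are close to uniform, making this a harder comparison.

H(A) = 2.5838 bits
H(B) = 2.5538 bits

The distribution closer to uniform has higher entropy.
Answer: A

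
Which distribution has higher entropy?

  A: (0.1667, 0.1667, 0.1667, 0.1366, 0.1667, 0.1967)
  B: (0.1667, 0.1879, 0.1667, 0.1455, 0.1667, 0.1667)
B

Both distributions are close to uniform, making this a harder comparison.

H(A) = 2.5771 bits
H(B) = 2.5811 bits

The distribution closer to uniform has higher entropy.
Answer: B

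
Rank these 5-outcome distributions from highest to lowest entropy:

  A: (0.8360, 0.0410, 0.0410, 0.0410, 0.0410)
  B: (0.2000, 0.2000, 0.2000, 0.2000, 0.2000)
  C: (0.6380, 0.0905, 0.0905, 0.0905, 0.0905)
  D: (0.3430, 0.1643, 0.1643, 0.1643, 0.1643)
B > D > C > A

Key insight: Entropy is maximized by uniform distributions and minimized by concentrated distributions.

Entropies:
  H(A) = 0.9718 bits
  H(B) = 2.3219 bits
  H(C) = 1.6683 bits
  H(D) = 2.2417 bits

Ranking: B > D > C > A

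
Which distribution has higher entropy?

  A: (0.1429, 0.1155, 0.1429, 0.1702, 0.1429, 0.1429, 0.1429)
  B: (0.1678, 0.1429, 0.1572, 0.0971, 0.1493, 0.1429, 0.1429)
A

Both distributions are close to uniform, making this a harder comparison.

H(A) = 2.7998 bits
H(B) = 2.7912 bits

The distribution closer to uniform has higher entropy.
Answer: A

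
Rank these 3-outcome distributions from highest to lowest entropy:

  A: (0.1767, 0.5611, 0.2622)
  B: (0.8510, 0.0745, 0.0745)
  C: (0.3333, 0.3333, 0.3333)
C > A > B

Key insight: Entropy is maximized by uniform distributions and minimized by concentrated distributions.

- Uniform distributions have maximum entropy log₂(3) = 1.5850 bits
- The more "peaked" or concentrated a distribution, the lower its entropy

Entropies:
  H(A) = 1.4160 bits
  H(B) = 0.7563 bits
  H(C) = 1.5850 bits

Ranking: C > A > B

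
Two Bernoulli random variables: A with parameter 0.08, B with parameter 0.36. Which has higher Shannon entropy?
B

For binary distributions, entropy is maximized at p=0.5 and decreases as p moves toward 0 or 1.

H(A) = H(0.08) = 0.4022 bits
H(B) = H(0.36) = 0.9427 bits

Distribution B (p=0.36) is closer to uniform (p=0.5), so it has higher entropy.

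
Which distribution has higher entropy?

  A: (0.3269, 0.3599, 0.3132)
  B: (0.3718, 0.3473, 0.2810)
A

Both distributions are close to uniform, making this a harder comparison.

H(A) = 1.5825 bits
H(B) = 1.5752 bits

The distribution closer to uniform has higher entropy.
Answer: A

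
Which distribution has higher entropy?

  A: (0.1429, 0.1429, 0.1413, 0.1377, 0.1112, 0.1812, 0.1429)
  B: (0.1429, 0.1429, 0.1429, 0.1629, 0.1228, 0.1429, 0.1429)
B

Both distributions are close to uniform, making this a harder comparison.

H(A) = 2.7949 bits
H(B) = 2.8033 bits

The distribution closer to uniform has higher entropy.
Answer: B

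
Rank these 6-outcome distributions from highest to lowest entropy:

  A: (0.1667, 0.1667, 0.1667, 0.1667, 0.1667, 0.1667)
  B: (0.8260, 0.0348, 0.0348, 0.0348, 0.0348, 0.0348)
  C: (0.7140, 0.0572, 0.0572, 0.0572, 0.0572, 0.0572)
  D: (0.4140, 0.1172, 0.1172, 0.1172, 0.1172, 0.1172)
A > D > C > B

Key insight: Entropy is maximized by uniform distributions and minimized by concentrated distributions.

Entropies:
  H(A) = 2.5850 bits
  H(B) = 1.0708 bits
  H(C) = 1.5276 bits
  H(D) = 2.3392 bits

Ranking: A > D > C > B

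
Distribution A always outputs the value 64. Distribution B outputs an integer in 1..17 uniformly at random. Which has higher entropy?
B

A is deterministic, so H(A) = 0. B is uniform over 17 outcomes, so H(B) = log₂(17) = 4.087 bits. Any distribution with genuine randomness has higher entropy than a deterministic one.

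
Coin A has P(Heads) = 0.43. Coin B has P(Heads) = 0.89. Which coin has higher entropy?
A

For binary distributions, entropy is maximized at p=0.5 and decreases as p moves toward 0 or 1.

H(A) = H(0.43) = 0.9858 bits
H(B) = H(0.89) = 0.4999 bits

Distribution A (p=0.43) is closer to uniform (p=0.5), so it has higher entropy.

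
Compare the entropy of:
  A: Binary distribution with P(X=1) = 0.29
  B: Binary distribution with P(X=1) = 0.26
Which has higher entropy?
A

For binary distributions, entropy is maximized at p=0.5 and decreases as p moves toward 0 or 1.

H(A) = H(0.29) = 0.8687 bits
H(B) = H(0.26) = 0.8267 bits

Distribution A (p=0.29) is closer to uniform (p=0.5), so it has higher entropy.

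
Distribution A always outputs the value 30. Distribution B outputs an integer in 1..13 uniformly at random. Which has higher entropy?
B

A is deterministic, so H(A) = 0. B is uniform over 13 outcomes, so H(B) = log₂(13) = 3.700 bits. Any distribution with genuine randomness has higher entropy than a deterministic one.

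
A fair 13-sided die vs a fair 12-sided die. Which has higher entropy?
13-sided die

Both are uniform distributions; for uniform over n outcomes, H = log₂(n). H(13-sided) = log₂(13) = 3.700 bits and H(12-sided) = log₂(12) = 3.585 bits. More outcomes in a uniform distribution means higher entropy.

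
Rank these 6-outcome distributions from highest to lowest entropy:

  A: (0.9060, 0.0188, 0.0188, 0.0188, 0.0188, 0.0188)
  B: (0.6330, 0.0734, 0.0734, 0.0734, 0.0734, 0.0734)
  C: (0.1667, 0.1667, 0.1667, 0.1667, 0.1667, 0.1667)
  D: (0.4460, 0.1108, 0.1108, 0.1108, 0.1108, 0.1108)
C > D > B > A

Key insight: Entropy is maximized by uniform distributions and minimized by concentrated distributions.

Entropies:
  H(A) = 0.6679 bits
  H(B) = 1.8005 bits
  H(C) = 2.5850 bits
  H(D) = 2.2779 bits

Ranking: C > D > B > A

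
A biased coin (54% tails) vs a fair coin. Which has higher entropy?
Fair coin

The fair coin is uniform (p=0.5), maximizing binary entropy at 1 bit. The biased coin has H(0.54) ≈ 0.995 bits — its outcome is more predictable, so its entropy is lower.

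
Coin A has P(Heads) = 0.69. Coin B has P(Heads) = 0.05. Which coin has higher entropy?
A

For binary distributions, entropy is maximized at p=0.5 and decreases as p moves toward 0 or 1.

H(A) = H(0.69) = 0.8932 bits
H(B) = H(0.05) = 0.2864 bits

Distribution A (p=0.69) is closer to uniform (p=0.5), so it has higher entropy.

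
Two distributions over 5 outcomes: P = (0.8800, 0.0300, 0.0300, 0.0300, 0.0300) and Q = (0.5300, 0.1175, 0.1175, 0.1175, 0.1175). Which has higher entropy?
Q

P is highly concentrated on one outcome (88%), making it nearly deterministic. Q spreads its mass more evenly (max 53%). The more spread-out distribution has higher entropy: H(P) ≈ 0.769 bits, H(Q) ≈ 1.937 bits.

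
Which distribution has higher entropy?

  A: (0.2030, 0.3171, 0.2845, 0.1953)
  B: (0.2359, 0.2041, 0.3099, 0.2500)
B

Both distributions are close to uniform, making this a harder comparison.

H(A) = 1.9686 bits
H(B) = 1.9833 bits

The distribution closer to uniform has higher entropy.
Answer: B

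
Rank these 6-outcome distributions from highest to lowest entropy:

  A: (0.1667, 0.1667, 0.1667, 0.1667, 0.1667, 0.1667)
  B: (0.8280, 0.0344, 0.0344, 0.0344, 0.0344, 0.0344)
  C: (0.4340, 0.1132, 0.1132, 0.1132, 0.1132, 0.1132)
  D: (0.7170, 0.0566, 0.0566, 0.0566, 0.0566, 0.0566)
A > C > D > B

Key insight: Entropy is maximized by uniform distributions and minimized by concentrated distributions.

Entropies:
  H(A) = 2.5850 bits
  H(B) = 1.0616 bits
  H(C) = 2.3016 bits
  H(D) = 1.5166 bits

Ranking: A > C > D > B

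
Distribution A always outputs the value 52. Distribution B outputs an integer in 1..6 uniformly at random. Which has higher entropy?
B

A is deterministic, so H(A) = 0. B is uniform over 6 outcomes, so H(B) = log₂(6) = 2.585 bits. Any distribution with genuine randomness has higher entropy than a deterministic one.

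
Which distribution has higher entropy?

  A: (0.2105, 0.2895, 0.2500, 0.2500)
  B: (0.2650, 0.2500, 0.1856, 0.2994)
A

Both distributions are close to uniform, making this a harder comparison.

H(A) = 1.9910 bits
H(B) = 1.9796 bits

The distribution closer to uniform has higher entropy.
Answer: A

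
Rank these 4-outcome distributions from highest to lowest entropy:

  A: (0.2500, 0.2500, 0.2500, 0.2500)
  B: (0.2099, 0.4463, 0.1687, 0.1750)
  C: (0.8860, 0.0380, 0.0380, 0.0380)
A > B > C

Key insight: Entropy is maximized by uniform distributions and minimized by concentrated distributions.

- Uniform distributions have maximum entropy log₂(4) = 2.0000 bits
- The more "peaked" or concentrated a distribution, the lower its entropy

Entropies:
  H(A) = 2.0000 bits
  H(B) = 1.8654 bits
  H(C) = 0.6926 bits

Ranking: A > B > C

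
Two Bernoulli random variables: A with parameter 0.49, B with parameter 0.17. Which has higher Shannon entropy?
A

For binary distributions, entropy is maximized at p=0.5 and decreases as p moves toward 0 or 1.

H(A) = H(0.49) = 0.9997 bits
H(B) = H(0.17) = 0.6577 bits

Distribution A (p=0.49) is closer to uniform (p=0.5), so it has higher entropy.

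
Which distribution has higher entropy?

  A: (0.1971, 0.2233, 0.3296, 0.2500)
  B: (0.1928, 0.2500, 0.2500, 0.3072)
B

Both distributions are close to uniform, making this a harder comparison.

H(A) = 1.9725 bits
H(B) = 1.9810 bits

The distribution closer to uniform has higher entropy.
Answer: B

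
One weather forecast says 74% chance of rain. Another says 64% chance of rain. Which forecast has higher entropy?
64% forecast

Treat each forecast as a Bernoulli distribution. Binary entropy is maximized at p=0.5 and falls off symmetrically toward 0 or 1. The 64% forecast is closer to 50%, so it is more uncertain. H(74%) ≈ 0.827 bits, H(64%) ≈ 0.943 bits.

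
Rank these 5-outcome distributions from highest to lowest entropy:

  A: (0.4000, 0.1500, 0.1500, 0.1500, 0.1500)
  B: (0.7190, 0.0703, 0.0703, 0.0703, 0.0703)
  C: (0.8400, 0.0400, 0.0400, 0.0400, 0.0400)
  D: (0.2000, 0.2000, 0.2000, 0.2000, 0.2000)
D > A > B > C

Key insight: Entropy is maximized by uniform distributions and minimized by concentrated distributions.

Entropies:
  H(A) = 2.1710 bits
  H(B) = 1.4188 bits
  H(C) = 0.9543 bits
  H(D) = 2.3219 bits

Ranking: D > A > B > C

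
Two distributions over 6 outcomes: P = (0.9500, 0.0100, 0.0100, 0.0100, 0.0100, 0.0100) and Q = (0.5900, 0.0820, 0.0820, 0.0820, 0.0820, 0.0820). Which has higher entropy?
Q

P is highly concentrated on one outcome (95%), making it nearly deterministic. Q spreads its mass more evenly (max 59%). The more spread-out distribution has higher entropy: H(P) ≈ 0.402 bits, H(Q) ≈ 1.928 bits.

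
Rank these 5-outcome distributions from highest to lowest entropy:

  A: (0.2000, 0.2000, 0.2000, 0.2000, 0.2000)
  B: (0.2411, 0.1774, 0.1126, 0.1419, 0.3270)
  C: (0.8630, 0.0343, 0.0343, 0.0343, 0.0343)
A > B > C

Key insight: Entropy is maximized by uniform distributions and minimized by concentrated distributions.

- Uniform distributions have maximum entropy log₂(5) = 2.3219 bits
- The more "peaked" or concentrated a distribution, the lower its entropy

Entropies:
  H(A) = 2.3219 bits
  H(B) = 2.2193 bits
  H(C) = 0.8503 bits

Ranking: A > B > C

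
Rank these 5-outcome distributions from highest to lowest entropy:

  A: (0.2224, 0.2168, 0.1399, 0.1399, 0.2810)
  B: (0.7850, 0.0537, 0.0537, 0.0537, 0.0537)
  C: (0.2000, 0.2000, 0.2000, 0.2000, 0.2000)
C > A > B

Key insight: Entropy is maximized by uniform distributions and minimized by concentrated distributions.

- Uniform distributions have maximum entropy log₂(5) = 2.3219 bits
- The more "peaked" or concentrated a distribution, the lower its entropy

Entropies:
  H(A) = 2.2691 bits
  H(B) = 1.1809 bits
  H(C) = 2.3219 bits

Ranking: C > A > B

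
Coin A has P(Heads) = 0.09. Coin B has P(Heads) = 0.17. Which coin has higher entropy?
B

For binary distributions, entropy is maximized at p=0.5 and decreases as p moves toward 0 or 1.

H(A) = H(0.09) = 0.4365 bits
H(B) = H(0.17) = 0.6577 bits

Distribution B (p=0.17) is closer to uniform (p=0.5), so it has higher entropy.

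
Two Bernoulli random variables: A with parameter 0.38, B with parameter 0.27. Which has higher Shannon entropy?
A

For binary distributions, entropy is maximized at p=0.5 and decreases as p moves toward 0 or 1.

H(A) = H(0.38) = 0.9580 bits
H(B) = H(0.27) = 0.8415 bits

Distribution A (p=0.38) is closer to uniform (p=0.5), so it has higher entropy.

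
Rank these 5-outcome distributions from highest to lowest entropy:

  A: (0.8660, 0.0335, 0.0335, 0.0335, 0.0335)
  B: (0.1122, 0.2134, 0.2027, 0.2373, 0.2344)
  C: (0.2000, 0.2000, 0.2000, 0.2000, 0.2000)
C > B > A

Key insight: Entropy is maximized by uniform distributions and minimized by concentrated distributions.

- Uniform distributions have maximum entropy log₂(5) = 2.3219 bits
- The more "peaked" or concentrated a distribution, the lower its entropy

Entropies:
  H(A) = 0.8363 bits
  H(B) = 2.2794 bits
  H(C) = 2.3219 bits

Ranking: C > B > A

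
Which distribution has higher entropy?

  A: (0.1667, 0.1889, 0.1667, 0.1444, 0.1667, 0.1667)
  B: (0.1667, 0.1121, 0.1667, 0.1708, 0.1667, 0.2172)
A

Both distributions are close to uniform, making this a harder comparison.

H(A) = 2.5807 bits
H(B) = 2.5602 bits

The distribution closer to uniform has higher entropy.
Answer: A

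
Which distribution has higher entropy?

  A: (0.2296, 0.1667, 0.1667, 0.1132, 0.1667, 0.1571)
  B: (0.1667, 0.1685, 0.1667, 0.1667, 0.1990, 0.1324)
B

Both distributions are close to uniform, making this a harder comparison.

H(A) = 2.5553 bits
H(B) = 2.5752 bits

The distribution closer to uniform has higher entropy.
Answer: B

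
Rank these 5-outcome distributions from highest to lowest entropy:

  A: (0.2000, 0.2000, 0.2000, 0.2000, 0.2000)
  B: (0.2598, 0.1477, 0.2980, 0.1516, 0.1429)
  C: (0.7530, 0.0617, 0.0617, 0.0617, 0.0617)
A > B > C

Key insight: Entropy is maximized by uniform distributions and minimized by concentrated distributions.

- Uniform distributions have maximum entropy log₂(5) = 2.3219 bits
- The more "peaked" or concentrated a distribution, the lower its entropy

Entropies:
  H(A) = 2.3219 bits
  H(B) = 2.2469 bits
  H(C) = 1.3005 bits

Ranking: A > B > C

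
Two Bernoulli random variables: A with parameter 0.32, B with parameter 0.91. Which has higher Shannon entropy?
A

For binary distributions, entropy is maximized at p=0.5 and decreases as p moves toward 0 or 1.

H(A) = H(0.32) = 0.9044 bits
H(B) = H(0.91) = 0.4365 bits

Distribution A (p=0.32) is closer to uniform (p=0.5), so it has higher entropy.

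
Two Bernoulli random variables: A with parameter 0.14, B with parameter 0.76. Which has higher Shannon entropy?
B

For binary distributions, entropy is maximized at p=0.5 and decreases as p moves toward 0 or 1.

H(A) = H(0.14) = 0.5842 bits
H(B) = H(0.76) = 0.7950 bits

Distribution B (p=0.76) is closer to uniform (p=0.5), so it has higher entropy.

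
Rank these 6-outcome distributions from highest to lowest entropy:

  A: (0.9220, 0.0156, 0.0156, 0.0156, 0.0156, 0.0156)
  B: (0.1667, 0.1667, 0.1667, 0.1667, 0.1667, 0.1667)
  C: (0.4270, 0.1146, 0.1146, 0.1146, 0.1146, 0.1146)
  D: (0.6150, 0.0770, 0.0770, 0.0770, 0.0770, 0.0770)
B > C > D > A

Key insight: Entropy is maximized by uniform distributions and minimized by concentrated distributions.

Entropies:
  H(A) = 0.5762 bits
  H(B) = 2.5850 bits
  H(C) = 2.3150 bits
  H(D) = 1.8554 bits

Ranking: B > C > D > A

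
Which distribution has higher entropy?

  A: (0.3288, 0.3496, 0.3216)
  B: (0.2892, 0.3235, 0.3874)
A

Both distributions are close to uniform, making this a harder comparison.

H(A) = 1.5840 bits
H(B) = 1.5743 bits

The distribution closer to uniform has higher entropy.
Answer: A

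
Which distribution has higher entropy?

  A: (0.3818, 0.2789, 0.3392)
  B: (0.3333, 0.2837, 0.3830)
B

Both distributions are close to uniform, making this a harder comparison.

H(A) = 1.5732 bits
H(B) = 1.5742 bits

The distribution closer to uniform has higher entropy.
Answer: B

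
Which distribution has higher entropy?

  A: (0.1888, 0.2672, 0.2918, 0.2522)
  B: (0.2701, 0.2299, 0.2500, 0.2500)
B

Both distributions are close to uniform, making this a harder comparison.

H(A) = 1.9826 bits
H(B) = 1.9977 bits

The distribution closer to uniform has higher entropy.
Answer: B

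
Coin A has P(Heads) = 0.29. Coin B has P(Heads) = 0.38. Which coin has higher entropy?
B

For binary distributions, entropy is maximized at p=0.5 and decreases as p moves toward 0 or 1.

H(A) = H(0.29) = 0.8687 bits
H(B) = H(0.38) = 0.9580 bits

Distribution B (p=0.38) is closer to uniform (p=0.5), so it has higher entropy.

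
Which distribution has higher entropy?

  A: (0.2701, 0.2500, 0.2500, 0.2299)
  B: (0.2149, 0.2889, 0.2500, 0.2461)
A

Both distributions are close to uniform, making this a harder comparison.

H(A) = 1.9977 bits
H(B) = 1.9921 bits

The distribution closer to uniform has higher entropy.
Answer: A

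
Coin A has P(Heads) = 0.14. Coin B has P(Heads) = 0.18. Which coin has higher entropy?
B

For binary distributions, entropy is maximized at p=0.5 and decreases as p moves toward 0 or 1.

H(A) = H(0.14) = 0.5842 bits
H(B) = H(0.18) = 0.6801 bits

Distribution B (p=0.18) is closer to uniform (p=0.5), so it has higher entropy.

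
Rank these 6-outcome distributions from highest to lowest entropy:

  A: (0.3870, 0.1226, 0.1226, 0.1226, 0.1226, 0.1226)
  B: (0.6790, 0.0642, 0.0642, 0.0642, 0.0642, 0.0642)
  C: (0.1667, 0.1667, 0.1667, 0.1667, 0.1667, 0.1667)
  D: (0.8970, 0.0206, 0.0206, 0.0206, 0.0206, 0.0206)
C > A > B > D

Key insight: Entropy is maximized by uniform distributions and minimized by concentrated distributions.

Entropies:
  H(A) = 2.3862 bits
  H(B) = 1.6508 bits
  H(C) = 2.5850 bits
  H(D) = 0.7176 bits

Ranking: C > A > B > D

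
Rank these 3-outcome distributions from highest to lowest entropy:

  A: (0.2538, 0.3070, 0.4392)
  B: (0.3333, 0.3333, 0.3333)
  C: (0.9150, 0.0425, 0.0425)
B > A > C

Key insight: Entropy is maximized by uniform distributions and minimized by concentrated distributions.

- Uniform distributions have maximum entropy log₂(3) = 1.5850 bits
- The more "peaked" or concentrated a distribution, the lower its entropy

Entropies:
  H(A) = 1.5464 bits
  H(B) = 1.5850 bits
  H(C) = 0.5046 bits

Ranking: B > A > C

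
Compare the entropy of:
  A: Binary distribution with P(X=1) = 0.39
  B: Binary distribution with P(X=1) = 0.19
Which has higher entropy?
A

For binary distributions, entropy is maximized at p=0.5 and decreases as p moves toward 0 or 1.

H(A) = H(0.39) = 0.9648 bits
H(B) = H(0.19) = 0.7015 bits

Distribution A (p=0.39) is closer to uniform (p=0.5), so it has higher entropy.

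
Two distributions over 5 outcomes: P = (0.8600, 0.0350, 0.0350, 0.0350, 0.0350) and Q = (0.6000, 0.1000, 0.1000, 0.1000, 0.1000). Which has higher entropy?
Q

P is highly concentrated on one outcome (86%), making it nearly deterministic. Q spreads its mass more evenly (max 60%). The more spread-out distribution has higher entropy: H(P) ≈ 0.864 bits, H(Q) ≈ 1.771 bits.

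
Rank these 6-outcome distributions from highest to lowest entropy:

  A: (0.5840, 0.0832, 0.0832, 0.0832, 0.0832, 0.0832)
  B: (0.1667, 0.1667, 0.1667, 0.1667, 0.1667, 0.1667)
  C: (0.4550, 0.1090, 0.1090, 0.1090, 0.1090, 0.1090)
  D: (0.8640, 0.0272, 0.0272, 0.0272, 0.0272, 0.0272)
B > C > A > D

Key insight: Entropy is maximized by uniform distributions and minimized by concentrated distributions.

Entropies:
  H(A) = 1.9455 bits
  H(B) = 2.5850 bits
  H(C) = 2.2596 bits
  H(D) = 0.8894 bits

Ranking: B > C > A > D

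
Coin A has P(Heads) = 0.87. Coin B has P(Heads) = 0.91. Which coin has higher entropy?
A

For binary distributions, entropy is maximized at p=0.5 and decreases as p moves toward 0 or 1.

H(A) = H(0.87) = 0.5574 bits
H(B) = H(0.91) = 0.4365 bits

Distribution A (p=0.87) is closer to uniform (p=0.5), so it has higher entropy.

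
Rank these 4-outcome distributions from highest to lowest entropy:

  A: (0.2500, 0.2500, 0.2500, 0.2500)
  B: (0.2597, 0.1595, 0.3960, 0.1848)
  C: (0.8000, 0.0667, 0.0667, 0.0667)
A > B > C

Key insight: Entropy is maximized by uniform distributions and minimized by concentrated distributions.

- Uniform distributions have maximum entropy log₂(4) = 2.0000 bits
- The more "peaked" or concentrated a distribution, the lower its entropy

Entropies:
  H(A) = 2.0000 bits
  H(B) = 1.9069 bits
  H(C) = 1.0389 bits

Ranking: A > B > C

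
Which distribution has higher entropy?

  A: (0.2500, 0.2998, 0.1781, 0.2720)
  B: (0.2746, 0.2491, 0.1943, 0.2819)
B

Both distributions are close to uniform, making this a harder comparison.

H(A) = 1.9753 bits
H(B) = 1.9858 bits

The distribution closer to uniform has higher entropy.
Answer: B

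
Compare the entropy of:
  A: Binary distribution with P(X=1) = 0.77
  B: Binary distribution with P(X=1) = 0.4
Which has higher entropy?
B

For binary distributions, entropy is maximized at p=0.5 and decreases as p moves toward 0 or 1.

H(A) = H(0.77) = 0.7780 bits
H(B) = H(0.4) = 0.9710 bits

Distribution B (p=0.4) is closer to uniform (p=0.5), so it has higher entropy.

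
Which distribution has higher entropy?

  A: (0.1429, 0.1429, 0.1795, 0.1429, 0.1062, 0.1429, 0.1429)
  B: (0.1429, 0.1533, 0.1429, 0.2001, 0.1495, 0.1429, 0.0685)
A

Both distributions are close to uniform, making this a harder comparison.

H(A) = 2.7936 bits
H(B) = 2.7573 bits

The distribution closer to uniform has higher entropy.
Answer: A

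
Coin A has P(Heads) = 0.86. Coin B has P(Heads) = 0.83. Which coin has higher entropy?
B

For binary distributions, entropy is maximized at p=0.5 and decreases as p moves toward 0 or 1.

H(A) = H(0.86) = 0.5842 bits
H(B) = H(0.83) = 0.6577 bits

Distribution B (p=0.83) is closer to uniform (p=0.5), so it has higher entropy.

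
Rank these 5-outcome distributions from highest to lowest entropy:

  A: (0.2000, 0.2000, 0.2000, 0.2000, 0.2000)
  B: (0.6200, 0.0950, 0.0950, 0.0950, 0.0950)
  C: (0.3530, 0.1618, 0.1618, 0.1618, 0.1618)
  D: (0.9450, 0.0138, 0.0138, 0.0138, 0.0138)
A > C > B > D

Key insight: Entropy is maximized by uniform distributions and minimized by concentrated distributions.

Entropies:
  H(A) = 2.3219 bits
  H(B) = 1.7180 bits
  H(C) = 2.2307 bits
  H(D) = 0.4173 bits

Ranking: A > C > B > D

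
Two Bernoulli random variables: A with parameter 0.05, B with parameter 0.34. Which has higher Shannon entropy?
B

For binary distributions, entropy is maximized at p=0.5 and decreases as p moves toward 0 or 1.

H(A) = H(0.05) = 0.2864 bits
H(B) = H(0.34) = 0.9248 bits

Distribution B (p=0.34) is closer to uniform (p=0.5), so it has higher entropy.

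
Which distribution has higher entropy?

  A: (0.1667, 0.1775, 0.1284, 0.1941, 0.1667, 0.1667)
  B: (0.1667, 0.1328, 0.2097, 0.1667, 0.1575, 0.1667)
A

Both distributions are close to uniform, making this a harder comparison.

H(A) = 2.5745 bits
H(B) = 2.5719 bits

The distribution closer to uniform has higher entropy.
Answer: A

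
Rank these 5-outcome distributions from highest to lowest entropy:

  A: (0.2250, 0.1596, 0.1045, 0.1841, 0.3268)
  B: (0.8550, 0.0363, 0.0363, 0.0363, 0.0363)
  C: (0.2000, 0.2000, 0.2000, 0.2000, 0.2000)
C > A > B

Key insight: Entropy is maximized by uniform distributions and minimized by concentrated distributions.

- Uniform distributions have maximum entropy log₂(5) = 2.3219 bits
- The more "peaked" or concentrated a distribution, the lower its entropy

Entropies:
  H(A) = 2.2240 bits
  H(B) = 0.8872 bits
  H(C) = 2.3219 bits

Ranking: C > A > B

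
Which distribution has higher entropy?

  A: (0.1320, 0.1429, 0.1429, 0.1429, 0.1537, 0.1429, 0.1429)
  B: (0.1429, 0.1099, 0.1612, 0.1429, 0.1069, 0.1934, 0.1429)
A

Both distributions are close to uniform, making this a harder comparison.

H(A) = 2.8062 bits
H(B) = 2.7810 bits

The distribution closer to uniform has higher entropy.
Answer: A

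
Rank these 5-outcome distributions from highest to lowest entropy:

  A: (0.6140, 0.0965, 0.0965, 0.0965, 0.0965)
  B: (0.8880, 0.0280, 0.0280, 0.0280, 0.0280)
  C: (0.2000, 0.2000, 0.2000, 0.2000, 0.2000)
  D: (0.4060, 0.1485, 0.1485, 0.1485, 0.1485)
C > D > A > B

Key insight: Entropy is maximized by uniform distributions and minimized by concentrated distributions.

Entropies:
  H(A) = 1.7342 bits
  H(B) = 0.7299 bits
  H(C) = 2.3219 bits
  H(D) = 2.1624 bits

Ranking: C > D > A > B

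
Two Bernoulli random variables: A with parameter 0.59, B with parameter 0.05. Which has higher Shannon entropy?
A

For binary distributions, entropy is maximized at p=0.5 and decreases as p moves toward 0 or 1.

H(A) = H(0.59) = 0.9765 bits
H(B) = H(0.05) = 0.2864 bits

Distribution A (p=0.59) is closer to uniform (p=0.5), so it has higher entropy.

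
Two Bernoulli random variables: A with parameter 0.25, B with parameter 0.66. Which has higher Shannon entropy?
B

For binary distributions, entropy is maximized at p=0.5 and decreases as p moves toward 0 or 1.

H(A) = H(0.25) = 0.8113 bits
H(B) = H(0.66) = 0.9248 bits

Distribution B (p=0.66) is closer to uniform (p=0.5), so it has higher entropy.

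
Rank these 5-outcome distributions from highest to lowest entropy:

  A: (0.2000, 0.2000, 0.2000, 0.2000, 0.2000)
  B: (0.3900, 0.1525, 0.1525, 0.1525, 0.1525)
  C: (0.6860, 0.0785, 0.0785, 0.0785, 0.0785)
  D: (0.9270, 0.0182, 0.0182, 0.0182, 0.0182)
A > B > C > D

Key insight: Entropy is maximized by uniform distributions and minimized by concentrated distributions.

Entropies:
  H(A) = 2.3219 bits
  H(B) = 2.1848 bits
  H(C) = 1.5257 bits
  H(D) = 0.5230 bits

Ranking: A > B > C > D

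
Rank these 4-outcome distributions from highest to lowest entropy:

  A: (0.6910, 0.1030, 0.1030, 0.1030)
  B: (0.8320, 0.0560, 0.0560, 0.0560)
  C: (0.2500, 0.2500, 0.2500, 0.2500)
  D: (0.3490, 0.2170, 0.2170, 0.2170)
C > D > A > B

Key insight: Entropy is maximized by uniform distributions and minimized by concentrated distributions.

Entropies:
  H(A) = 1.3818 bits
  H(B) = 0.9194 bits
  H(C) = 2.0000 bits
  H(D) = 1.9650 bits

Ranking: C > D > A > B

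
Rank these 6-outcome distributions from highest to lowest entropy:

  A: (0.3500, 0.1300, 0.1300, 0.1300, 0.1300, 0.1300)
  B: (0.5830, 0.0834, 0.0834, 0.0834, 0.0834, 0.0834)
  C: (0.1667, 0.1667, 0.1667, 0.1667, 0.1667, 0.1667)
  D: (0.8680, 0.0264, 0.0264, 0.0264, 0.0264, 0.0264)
C > A > B > D

Key insight: Entropy is maximized by uniform distributions and minimized by concentrated distributions.

Entropies:
  H(A) = 2.4433 bits
  H(B) = 1.9483 bits
  H(C) = 2.5850 bits
  H(D) = 0.8694 bits

Ranking: C > A > B > D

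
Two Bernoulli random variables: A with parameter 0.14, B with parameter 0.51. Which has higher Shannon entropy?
B

For binary distributions, entropy is maximized at p=0.5 and decreases as p moves toward 0 or 1.

H(A) = H(0.14) = 0.5842 bits
H(B) = H(0.51) = 0.9997 bits

Distribution B (p=0.51) is closer to uniform (p=0.5), so it has higher entropy.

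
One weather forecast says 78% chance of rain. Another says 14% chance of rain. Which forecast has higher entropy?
78% forecast

Treat each forecast as a Bernoulli distribution. Binary entropy is maximized at p=0.5 and falls off symmetrically toward 0 or 1. The 78% forecast is closer to 50%, so it is more uncertain. H(78%) ≈ 0.760 bits, H(14%) ≈ 0.584 bits.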